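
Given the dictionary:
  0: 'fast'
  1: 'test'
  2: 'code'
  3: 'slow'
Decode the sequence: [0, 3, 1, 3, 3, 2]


Look up each index in the dictionary:
  0 -> 'fast'
  3 -> 'slow'
  1 -> 'test'
  3 -> 'slow'
  3 -> 'slow'
  2 -> 'code'

Decoded: "fast slow test slow slow code"


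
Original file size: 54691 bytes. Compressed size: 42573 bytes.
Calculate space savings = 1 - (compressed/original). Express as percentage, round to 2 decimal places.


ratio = compressed/original = 42573/54691 = 0.778428
savings = 1 - ratio = 1 - 0.778428 = 0.221572
as a percentage: 0.221572 * 100 = 22.16%

Space savings = 1 - 42573/54691 = 22.16%


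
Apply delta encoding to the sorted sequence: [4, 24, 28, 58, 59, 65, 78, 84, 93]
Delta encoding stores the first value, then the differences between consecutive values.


First value: 4
Deltas:
  24 - 4 = 20
  28 - 24 = 4
  58 - 28 = 30
  59 - 58 = 1
  65 - 59 = 6
  78 - 65 = 13
  84 - 78 = 6
  93 - 84 = 9


Delta encoded: [4, 20, 4, 30, 1, 6, 13, 6, 9]


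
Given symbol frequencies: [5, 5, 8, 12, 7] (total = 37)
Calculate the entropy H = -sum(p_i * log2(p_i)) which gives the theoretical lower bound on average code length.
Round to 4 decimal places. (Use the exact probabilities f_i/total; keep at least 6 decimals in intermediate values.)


Per-symbol terms -p_i * log2(p_i) with p_i = f_i/37:
  p = 5/37 = 0.135135: log2(p) = -2.887525, -p*log2(p) = 0.390206
  p = 5/37 = 0.135135: log2(p) = -2.887525, -p*log2(p) = 0.390206
  p = 8/37 = 0.216216: log2(p) = -2.209453, -p*log2(p) = 0.477720
  p = 12/37 = 0.324324: log2(p) = -1.624491, -p*log2(p) = 0.526862
  p = 7/37 = 0.189189: log2(p) = -2.402098, -p*log2(p) = 0.454451
H = 0.390206 + 0.390206 + 0.477720 + 0.526862 + 0.454451 = 2.239445

H = 2.2394 bits/symbol


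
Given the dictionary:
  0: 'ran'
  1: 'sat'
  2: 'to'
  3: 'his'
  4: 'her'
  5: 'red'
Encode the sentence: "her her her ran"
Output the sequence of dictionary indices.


Look up each word in the dictionary:
  'her' -> 4
  'her' -> 4
  'her' -> 4
  'ran' -> 0

Encoded: [4, 4, 4, 0]


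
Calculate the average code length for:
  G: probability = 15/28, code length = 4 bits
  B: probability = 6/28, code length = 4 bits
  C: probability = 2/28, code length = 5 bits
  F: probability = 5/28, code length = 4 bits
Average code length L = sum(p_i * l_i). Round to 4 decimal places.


Weighted contributions p_i * l_i:
  G: (15/28) * 4 = 60/28
  B: (6/28) * 4 = 24/28
  C: (2/28) * 5 = 10/28
  F: (5/28) * 4 = 20/28
Sum = (60 + 24 + 10 + 20)/28 = 114/28

L = 114/28 = 4.0714 bits/symbol


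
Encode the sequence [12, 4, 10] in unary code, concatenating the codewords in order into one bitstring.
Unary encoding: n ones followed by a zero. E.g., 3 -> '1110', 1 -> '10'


Encode each number as n ones followed by a terminating 0:
  12 -> 1111111111110 (13 bits)
  4 -> 11110 (5 bits)
  10 -> 11111111110 (11 bits)
Total length = 13 + 5 + 11 = 29 bits.

Unary([12, 4, 10]) = 11111111111101111011111111110 (29 bits)


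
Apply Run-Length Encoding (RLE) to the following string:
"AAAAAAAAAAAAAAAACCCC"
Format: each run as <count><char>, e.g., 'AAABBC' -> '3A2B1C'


Scanning runs left to right:
  i=0: run of 'A' x 16 -> '16A'
  i=16: run of 'C' x 4 -> '4C'

RLE = 16A4C


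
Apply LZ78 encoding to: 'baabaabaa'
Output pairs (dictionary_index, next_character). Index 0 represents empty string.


LZ78 encoding steps:
Dictionary: {0: ''}
Step 1: w='' (idx 0), next='b' -> output (0, 'b'), add 'b' as idx 1
Step 2: w='' (idx 0), next='a' -> output (0, 'a'), add 'a' as idx 2
Step 3: w='a' (idx 2), next='b' -> output (2, 'b'), add 'ab' as idx 3
Step 4: w='a' (idx 2), next='a' -> output (2, 'a'), add 'aa' as idx 4
Step 5: w='b' (idx 1), next='a' -> output (1, 'a'), add 'ba' as idx 5
Step 6: w='a' (idx 2), end of input -> output (2, '')


Encoded: [(0, 'b'), (0, 'a'), (2, 'b'), (2, 'a'), (1, 'a'), (2, '')]


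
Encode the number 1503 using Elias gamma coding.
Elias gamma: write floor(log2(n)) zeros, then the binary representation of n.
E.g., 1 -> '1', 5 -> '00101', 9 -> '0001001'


num_bits = floor(log2(1503)) + 1 = 11
leading_zeros = num_bits - 1 = 10
binary(1503) = 10111011111

Elias gamma(1503) = '0000000000' + '10111011111' = 000000000010111011111 (21 bits)


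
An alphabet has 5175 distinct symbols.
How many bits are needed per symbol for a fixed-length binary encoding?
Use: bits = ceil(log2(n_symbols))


log2(5175) = 12.3373
Bracket: 2^12 = 4096 < 5175 <= 2^13 = 8192
So ceil(log2(5175)) = 13

bits = ceil(log2(5175)) = ceil(12.3373) = 13 bits


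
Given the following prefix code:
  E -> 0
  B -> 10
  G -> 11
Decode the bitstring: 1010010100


Decoding step by step:
Bits 10 -> B
Bits 10 -> B
Bits 0 -> E
Bits 10 -> B
Bits 10 -> B
Bits 0 -> E


Decoded message: BBEBBE


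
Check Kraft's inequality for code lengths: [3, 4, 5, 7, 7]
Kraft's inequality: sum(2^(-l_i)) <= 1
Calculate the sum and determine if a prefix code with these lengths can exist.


Sum = 2^(-3) + 2^(-4) + 2^(-5) + 2^(-7) + 2^(-7)
    = 0.125 + 0.0625 + 0.03125 + 0.0078125 + 0.0078125
    = 30/128 = 0.234375
Since 0.234375 <= 1, Kraft's inequality IS satisfied.
A prefix code with these lengths CAN exist.

Kraft sum = 0.234375. Satisfied.


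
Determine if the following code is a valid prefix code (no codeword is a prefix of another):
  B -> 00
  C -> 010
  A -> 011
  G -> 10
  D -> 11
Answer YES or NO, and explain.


Checking each pair (does one codeword prefix another?):
  B='00' vs C='010': no prefix
  B='00' vs A='011': no prefix
  B='00' vs G='10': no prefix
  B='00' vs D='11': no prefix
  C='010' vs B='00': no prefix
  C='010' vs A='011': no prefix
  C='010' vs G='10': no prefix
  C='010' vs D='11': no prefix
  A='011' vs B='00': no prefix
  A='011' vs C='010': no prefix
  A='011' vs G='10': no prefix
  A='011' vs D='11': no prefix
  G='10' vs B='00': no prefix
  G='10' vs C='010': no prefix
  G='10' vs A='011': no prefix
  G='10' vs D='11': no prefix
  D='11' vs B='00': no prefix
  D='11' vs C='010': no prefix
  D='11' vs A='011': no prefix
  D='11' vs G='10': no prefix
No violation found over all pairs.

YES -- this is a valid prefix code. No codeword is a prefix of any other codeword.


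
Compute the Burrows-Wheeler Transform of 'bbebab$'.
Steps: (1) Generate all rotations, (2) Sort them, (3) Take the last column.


Rotations (sorted):
  0: $bbebab -> last char: b
  1: ab$bbeb -> last char: b
  2: b$bbeba -> last char: a
  3: bab$bbe -> last char: e
  4: bbebab$ -> last char: $
  5: bebab$b -> last char: b
  6: ebab$bb -> last char: b


BWT = bbae$bb


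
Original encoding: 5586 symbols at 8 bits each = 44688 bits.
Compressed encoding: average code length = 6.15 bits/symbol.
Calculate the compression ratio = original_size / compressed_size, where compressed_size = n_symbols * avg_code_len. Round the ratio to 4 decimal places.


original_size = n_symbols * orig_bits = 5586 * 8 = 44688 bits
compressed_size = n_symbols * avg_code_len = 5586 * 6.15 = 34353.9 bits
ratio = original_size / compressed_size = 44688 / 34353.9 = 1.3008

Compression ratio = 1.3008


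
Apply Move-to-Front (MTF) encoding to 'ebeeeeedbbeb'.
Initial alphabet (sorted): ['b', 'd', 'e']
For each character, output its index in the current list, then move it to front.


MTF encoding:
'e': index 2 in ['b', 'd', 'e'] -> ['e', 'b', 'd']
'b': index 1 in ['e', 'b', 'd'] -> ['b', 'e', 'd']
'e': index 1 in ['b', 'e', 'd'] -> ['e', 'b', 'd']
'e': index 0 in ['e', 'b', 'd'] -> ['e', 'b', 'd']
'e': index 0 in ['e', 'b', 'd'] -> ['e', 'b', 'd']
'e': index 0 in ['e', 'b', 'd'] -> ['e', 'b', 'd']
'e': index 0 in ['e', 'b', 'd'] -> ['e', 'b', 'd']
'd': index 2 in ['e', 'b', 'd'] -> ['d', 'e', 'b']
'b': index 2 in ['d', 'e', 'b'] -> ['b', 'd', 'e']
'b': index 0 in ['b', 'd', 'e'] -> ['b', 'd', 'e']
'e': index 2 in ['b', 'd', 'e'] -> ['e', 'b', 'd']
'b': index 1 in ['e', 'b', 'd'] -> ['b', 'e', 'd']


Output: [2, 1, 1, 0, 0, 0, 0, 2, 2, 0, 2, 1]


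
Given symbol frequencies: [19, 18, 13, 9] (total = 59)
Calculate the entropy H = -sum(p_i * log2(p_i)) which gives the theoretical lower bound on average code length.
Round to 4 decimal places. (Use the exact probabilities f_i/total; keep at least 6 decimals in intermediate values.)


Per-symbol terms -p_i * log2(p_i) with p_i = f_i/59:
  p = 19/59 = 0.322034: log2(p) = -1.634716, -p*log2(p) = 0.526434
  p = 18/59 = 0.305085: log2(p) = -1.712718, -p*log2(p) = 0.522524
  p = 13/59 = 0.220339: log2(p) = -2.182203, -p*log2(p) = 0.480824
  p = 9/59 = 0.152542: log2(p) = -2.712718, -p*log2(p) = 0.413804
H = 0.526434 + 0.522524 + 0.480824 + 0.413804 = 1.943586

H = 1.9436 bits/symbol


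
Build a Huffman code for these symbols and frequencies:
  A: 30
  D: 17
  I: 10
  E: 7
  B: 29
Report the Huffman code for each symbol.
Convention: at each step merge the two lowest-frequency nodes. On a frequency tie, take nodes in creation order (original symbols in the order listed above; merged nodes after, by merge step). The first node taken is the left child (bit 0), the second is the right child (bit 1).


Huffman tree construction:
Step 1: Merge E(7) + I(10) = 17
Step 2: Merge D(17) + (E+I)(17) = 34
Step 3: Merge B(29) + A(30) = 59
Step 4: Merge (D+(E+I))(34) + (B+A)(59) = 93
Read each symbol's code off the tree from the root (left child = 0, right child = 1).

Codes:
  A: 11 (length 2)
  D: 00 (length 2)
  I: 011 (length 3)
  E: 010 (length 3)
  B: 10 (length 2)
Average code length: 203/93 = 2.1828 bits/symbol


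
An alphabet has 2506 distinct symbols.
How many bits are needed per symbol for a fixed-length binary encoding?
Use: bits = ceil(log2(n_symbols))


log2(2506) = 11.2912
Bracket: 2^11 = 2048 < 2506 <= 2^12 = 4096
So ceil(log2(2506)) = 12

bits = ceil(log2(2506)) = ceil(11.2912) = 12 bits


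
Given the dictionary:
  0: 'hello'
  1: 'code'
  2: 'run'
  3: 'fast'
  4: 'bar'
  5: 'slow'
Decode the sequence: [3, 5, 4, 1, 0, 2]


Look up each index in the dictionary:
  3 -> 'fast'
  5 -> 'slow'
  4 -> 'bar'
  1 -> 'code'
  0 -> 'hello'
  2 -> 'run'

Decoded: "fast slow bar code hello run"


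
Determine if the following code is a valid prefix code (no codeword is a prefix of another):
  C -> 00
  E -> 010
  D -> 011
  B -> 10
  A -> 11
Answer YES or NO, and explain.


Checking each pair (does one codeword prefix another?):
  C='00' vs E='010': no prefix
  C='00' vs D='011': no prefix
  C='00' vs B='10': no prefix
  C='00' vs A='11': no prefix
  E='010' vs C='00': no prefix
  E='010' vs D='011': no prefix
  E='010' vs B='10': no prefix
  E='010' vs A='11': no prefix
  D='011' vs C='00': no prefix
  D='011' vs E='010': no prefix
  D='011' vs B='10': no prefix
  D='011' vs A='11': no prefix
  B='10' vs C='00': no prefix
  B='10' vs E='010': no prefix
  B='10' vs D='011': no prefix
  B='10' vs A='11': no prefix
  A='11' vs C='00': no prefix
  A='11' vs E='010': no prefix
  A='11' vs D='011': no prefix
  A='11' vs B='10': no prefix
No violation found over all pairs.

YES -- this is a valid prefix code. No codeword is a prefix of any other codeword.


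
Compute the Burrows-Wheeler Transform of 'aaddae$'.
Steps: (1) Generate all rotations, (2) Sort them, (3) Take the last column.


Rotations (sorted):
  0: $aaddae -> last char: e
  1: aaddae$ -> last char: $
  2: addae$a -> last char: a
  3: ae$aadd -> last char: d
  4: dae$aad -> last char: d
  5: ddae$aa -> last char: a
  6: e$aadda -> last char: a


BWT = e$addaa


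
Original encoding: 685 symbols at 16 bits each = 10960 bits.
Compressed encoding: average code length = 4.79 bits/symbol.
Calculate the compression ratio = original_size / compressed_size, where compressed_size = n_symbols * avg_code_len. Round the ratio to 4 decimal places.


original_size = n_symbols * orig_bits = 685 * 16 = 10960 bits
compressed_size = n_symbols * avg_code_len = 685 * 4.79 = 3281.15 bits
ratio = original_size / compressed_size = 10960 / 3281.15 = 3.3403

Compression ratio = 3.3403


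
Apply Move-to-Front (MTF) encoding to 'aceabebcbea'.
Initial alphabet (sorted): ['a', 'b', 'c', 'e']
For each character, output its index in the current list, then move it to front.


MTF encoding:
'a': index 0 in ['a', 'b', 'c', 'e'] -> ['a', 'b', 'c', 'e']
'c': index 2 in ['a', 'b', 'c', 'e'] -> ['c', 'a', 'b', 'e']
'e': index 3 in ['c', 'a', 'b', 'e'] -> ['e', 'c', 'a', 'b']
'a': index 2 in ['e', 'c', 'a', 'b'] -> ['a', 'e', 'c', 'b']
'b': index 3 in ['a', 'e', 'c', 'b'] -> ['b', 'a', 'e', 'c']
'e': index 2 in ['b', 'a', 'e', 'c'] -> ['e', 'b', 'a', 'c']
'b': index 1 in ['e', 'b', 'a', 'c'] -> ['b', 'e', 'a', 'c']
'c': index 3 in ['b', 'e', 'a', 'c'] -> ['c', 'b', 'e', 'a']
'b': index 1 in ['c', 'b', 'e', 'a'] -> ['b', 'c', 'e', 'a']
'e': index 2 in ['b', 'c', 'e', 'a'] -> ['e', 'b', 'c', 'a']
'a': index 3 in ['e', 'b', 'c', 'a'] -> ['a', 'e', 'b', 'c']


Output: [0, 2, 3, 2, 3, 2, 1, 3, 1, 2, 3]


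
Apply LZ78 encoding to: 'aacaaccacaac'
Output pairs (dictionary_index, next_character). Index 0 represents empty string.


LZ78 encoding steps:
Dictionary: {0: ''}
Step 1: w='' (idx 0), next='a' -> output (0, 'a'), add 'a' as idx 1
Step 2: w='a' (idx 1), next='c' -> output (1, 'c'), add 'ac' as idx 2
Step 3: w='a' (idx 1), next='a' -> output (1, 'a'), add 'aa' as idx 3
Step 4: w='' (idx 0), next='c' -> output (0, 'c'), add 'c' as idx 4
Step 5: w='c' (idx 4), next='a' -> output (4, 'a'), add 'ca' as idx 5
Step 6: w='ca' (idx 5), next='a' -> output (5, 'a'), add 'caa' as idx 6
Step 7: w='c' (idx 4), end of input -> output (4, '')


Encoded: [(0, 'a'), (1, 'c'), (1, 'a'), (0, 'c'), (4, 'a'), (5, 'a'), (4, '')]


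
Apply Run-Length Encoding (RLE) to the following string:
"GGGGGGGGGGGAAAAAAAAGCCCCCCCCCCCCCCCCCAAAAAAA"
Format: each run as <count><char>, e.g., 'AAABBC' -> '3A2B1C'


Scanning runs left to right:
  i=0: run of 'G' x 11 -> '11G'
  i=11: run of 'A' x 8 -> '8A'
  i=19: run of 'G' x 1 -> '1G'
  i=20: run of 'C' x 17 -> '17C'
  i=37: run of 'A' x 7 -> '7A'

RLE = 11G8A1G17C7A


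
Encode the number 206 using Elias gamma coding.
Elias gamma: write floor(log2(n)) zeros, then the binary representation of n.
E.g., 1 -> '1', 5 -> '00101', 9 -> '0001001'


num_bits = floor(log2(206)) + 1 = 8
leading_zeros = num_bits - 1 = 7
binary(206) = 11001110

Elias gamma(206) = '0000000' + '11001110' = 000000011001110 (15 bits)


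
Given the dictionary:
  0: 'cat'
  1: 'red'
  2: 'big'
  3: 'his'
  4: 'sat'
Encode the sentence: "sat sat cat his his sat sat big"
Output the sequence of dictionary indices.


Look up each word in the dictionary:
  'sat' -> 4
  'sat' -> 4
  'cat' -> 0
  'his' -> 3
  'his' -> 3
  'sat' -> 4
  'sat' -> 4
  'big' -> 2

Encoded: [4, 4, 0, 3, 3, 4, 4, 2]


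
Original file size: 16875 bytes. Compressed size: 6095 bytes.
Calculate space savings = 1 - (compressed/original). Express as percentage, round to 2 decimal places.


ratio = compressed/original = 6095/16875 = 0.361185
savings = 1 - ratio = 1 - 0.361185 = 0.638815
as a percentage: 0.638815 * 100 = 63.88%

Space savings = 1 - 6095/16875 = 63.88%


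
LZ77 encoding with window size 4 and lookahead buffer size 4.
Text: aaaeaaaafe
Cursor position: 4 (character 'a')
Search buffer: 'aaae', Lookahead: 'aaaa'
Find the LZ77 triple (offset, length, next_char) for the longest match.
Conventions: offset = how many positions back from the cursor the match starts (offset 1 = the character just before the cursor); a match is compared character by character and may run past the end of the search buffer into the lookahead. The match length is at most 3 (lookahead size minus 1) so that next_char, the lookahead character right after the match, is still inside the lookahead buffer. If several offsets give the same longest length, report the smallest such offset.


Try each offset into the search buffer:
  offset=1 (pos 3, char 'e'): match length 0
  offset=2 (pos 2, char 'a'): match length 1
  offset=3 (pos 1, char 'a'): match length 2
  offset=4 (pos 0, char 'a'): match length 3
Longest match has length 3 at offset 4.
next_char = character at position 4 + 3 = 7 -> 'a'

Best match: offset=4, length=3 (matching 'aaa' starting at position 0)
LZ77 triple: (4, 3, 'a')


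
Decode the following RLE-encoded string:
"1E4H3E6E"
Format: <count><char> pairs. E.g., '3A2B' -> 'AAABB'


Expanding each <count><char> pair:
  1E -> 'E'
  4H -> 'HHHH'
  3E -> 'EEE'
  6E -> 'EEEEEE'

Decoded = EHHHHEEEEEEEEE


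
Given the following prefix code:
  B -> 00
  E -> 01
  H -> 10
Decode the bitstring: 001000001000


Decoding step by step:
Bits 00 -> B
Bits 10 -> H
Bits 00 -> B
Bits 00 -> B
Bits 10 -> H
Bits 00 -> B


Decoded message: BHBBHB


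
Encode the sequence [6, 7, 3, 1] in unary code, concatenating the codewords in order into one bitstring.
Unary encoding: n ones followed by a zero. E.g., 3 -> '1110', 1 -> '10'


Encode each number as n ones followed by a terminating 0:
  6 -> 1111110 (7 bits)
  7 -> 11111110 (8 bits)
  3 -> 1110 (4 bits)
  1 -> 10 (2 bits)
Total length = 7 + 8 + 4 + 2 = 21 bits.

Unary([6, 7, 3, 1]) = 111111011111110111010 (21 bits)


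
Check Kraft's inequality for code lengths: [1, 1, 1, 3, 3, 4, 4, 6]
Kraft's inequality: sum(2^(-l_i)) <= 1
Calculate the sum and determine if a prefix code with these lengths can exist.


Sum = 2^(-1) + 2^(-1) + 2^(-1) + 2^(-3) + 2^(-3) + 2^(-4) + 2^(-4) + 2^(-6)
    = 0.5 + 0.5 + 0.5 + 0.125 + 0.125 + 0.0625 + 0.0625 + 0.015625
    = 121/64 = 1.890625
Since 1.890625 > 1, Kraft's inequality is NOT satisfied.
A prefix code with these lengths CANNOT exist.

Kraft sum = 1.890625. Not satisfied.


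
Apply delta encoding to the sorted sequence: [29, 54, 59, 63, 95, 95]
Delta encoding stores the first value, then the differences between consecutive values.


First value: 29
Deltas:
  54 - 29 = 25
  59 - 54 = 5
  63 - 59 = 4
  95 - 63 = 32
  95 - 95 = 0


Delta encoded: [29, 25, 5, 4, 32, 0]


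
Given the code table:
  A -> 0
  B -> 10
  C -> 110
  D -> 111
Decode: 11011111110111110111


Decoding:
110 -> C
111 -> D
111 -> D
10 -> B
111 -> D
110 -> C
111 -> D


Result: CDDBDCD


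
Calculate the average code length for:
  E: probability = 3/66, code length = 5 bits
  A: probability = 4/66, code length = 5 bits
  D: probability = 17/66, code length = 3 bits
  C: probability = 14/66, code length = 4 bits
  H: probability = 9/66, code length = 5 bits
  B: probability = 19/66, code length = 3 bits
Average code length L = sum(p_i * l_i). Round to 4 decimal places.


Weighted contributions p_i * l_i:
  E: (3/66) * 5 = 15/66
  A: (4/66) * 5 = 20/66
  D: (17/66) * 3 = 51/66
  C: (14/66) * 4 = 56/66
  H: (9/66) * 5 = 45/66
  B: (19/66) * 3 = 57/66
Sum = (15 + 20 + 51 + 56 + 45 + 57)/66 = 244/66

L = 244/66 = 3.6970 bits/symbol


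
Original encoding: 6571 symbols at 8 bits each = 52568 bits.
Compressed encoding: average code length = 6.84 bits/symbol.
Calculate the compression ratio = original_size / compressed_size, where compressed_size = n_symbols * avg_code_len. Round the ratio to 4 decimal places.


original_size = n_symbols * orig_bits = 6571 * 8 = 52568 bits
compressed_size = n_symbols * avg_code_len = 6571 * 6.84 = 44945.64 bits
ratio = original_size / compressed_size = 52568 / 44945.64 = 1.1696

Compression ratio = 1.1696


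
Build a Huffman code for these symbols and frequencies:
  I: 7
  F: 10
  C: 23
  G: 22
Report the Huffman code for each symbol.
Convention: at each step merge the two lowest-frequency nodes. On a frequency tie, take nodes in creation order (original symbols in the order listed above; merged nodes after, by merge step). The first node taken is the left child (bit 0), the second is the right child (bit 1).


Huffman tree construction:
Step 1: Merge I(7) + F(10) = 17
Step 2: Merge (I+F)(17) + G(22) = 39
Step 3: Merge C(23) + ((I+F)+G)(39) = 62
Read each symbol's code off the tree from the root (left child = 0, right child = 1).

Codes:
  I: 100 (length 3)
  F: 101 (length 3)
  C: 0 (length 1)
  G: 11 (length 2)
Average code length: 118/62 = 1.9032 bits/symbol


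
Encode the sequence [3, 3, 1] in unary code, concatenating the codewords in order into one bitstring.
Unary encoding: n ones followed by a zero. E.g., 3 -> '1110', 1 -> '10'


Encode each number as n ones followed by a terminating 0:
  3 -> 1110 (4 bits)
  3 -> 1110 (4 bits)
  1 -> 10 (2 bits)
Total length = 4 + 4 + 2 = 10 bits.

Unary([3, 3, 1]) = 1110111010 (10 bits)


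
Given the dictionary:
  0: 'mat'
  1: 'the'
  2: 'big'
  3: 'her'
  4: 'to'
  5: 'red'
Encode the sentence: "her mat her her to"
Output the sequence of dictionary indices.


Look up each word in the dictionary:
  'her' -> 3
  'mat' -> 0
  'her' -> 3
  'her' -> 3
  'to' -> 4

Encoded: [3, 0, 3, 3, 4]


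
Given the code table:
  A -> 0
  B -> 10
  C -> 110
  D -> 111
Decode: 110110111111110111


Decoding:
110 -> C
110 -> C
111 -> D
111 -> D
110 -> C
111 -> D


Result: CCDDCD


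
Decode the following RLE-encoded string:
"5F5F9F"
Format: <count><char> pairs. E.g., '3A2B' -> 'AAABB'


Expanding each <count><char> pair:
  5F -> 'FFFFF'
  5F -> 'FFFFF'
  9F -> 'FFFFFFFFF'

Decoded = FFFFFFFFFFFFFFFFFFF


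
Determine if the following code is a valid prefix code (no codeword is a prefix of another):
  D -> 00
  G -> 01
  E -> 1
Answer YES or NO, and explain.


Checking each pair (does one codeword prefix another?):
  D='00' vs G='01': no prefix
  D='00' vs E='1': no prefix
  G='01' vs D='00': no prefix
  G='01' vs E='1': no prefix
  E='1' vs D='00': no prefix
  E='1' vs G='01': no prefix
No violation found over all pairs.

YES -- this is a valid prefix code. No codeword is a prefix of any other codeword.


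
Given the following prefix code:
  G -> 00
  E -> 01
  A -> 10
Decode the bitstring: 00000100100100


Decoding step by step:
Bits 00 -> G
Bits 00 -> G
Bits 01 -> E
Bits 00 -> G
Bits 10 -> A
Bits 01 -> E
Bits 00 -> G


Decoded message: GGEGAEG


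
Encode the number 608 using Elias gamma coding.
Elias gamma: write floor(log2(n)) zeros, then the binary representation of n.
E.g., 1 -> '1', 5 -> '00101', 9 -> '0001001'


num_bits = floor(log2(608)) + 1 = 10
leading_zeros = num_bits - 1 = 9
binary(608) = 1001100000

Elias gamma(608) = '000000000' + '1001100000' = 0000000001001100000 (19 bits)


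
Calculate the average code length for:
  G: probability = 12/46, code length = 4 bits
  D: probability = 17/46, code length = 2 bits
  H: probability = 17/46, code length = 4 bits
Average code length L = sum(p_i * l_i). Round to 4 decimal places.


Weighted contributions p_i * l_i:
  G: (12/46) * 4 = 48/46
  D: (17/46) * 2 = 34/46
  H: (17/46) * 4 = 68/46
Sum = (48 + 34 + 68)/46 = 150/46

L = 150/46 = 3.2609 bits/symbol


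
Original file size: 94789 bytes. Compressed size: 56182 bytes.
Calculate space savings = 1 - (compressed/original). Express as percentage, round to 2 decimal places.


ratio = compressed/original = 56182/94789 = 0.592706
savings = 1 - ratio = 1 - 0.592706 = 0.407294
as a percentage: 0.407294 * 100 = 40.73%

Space savings = 1 - 56182/94789 = 40.73%


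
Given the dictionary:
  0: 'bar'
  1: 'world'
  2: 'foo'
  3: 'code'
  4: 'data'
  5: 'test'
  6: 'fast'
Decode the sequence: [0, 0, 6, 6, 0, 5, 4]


Look up each index in the dictionary:
  0 -> 'bar'
  0 -> 'bar'
  6 -> 'fast'
  6 -> 'fast'
  0 -> 'bar'
  5 -> 'test'
  4 -> 'data'

Decoded: "bar bar fast fast bar test data"


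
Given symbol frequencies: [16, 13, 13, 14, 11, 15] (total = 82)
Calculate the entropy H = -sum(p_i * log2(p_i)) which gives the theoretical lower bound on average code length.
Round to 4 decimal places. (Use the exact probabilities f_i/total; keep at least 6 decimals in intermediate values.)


Per-symbol terms -p_i * log2(p_i) with p_i = f_i/82:
  p = 16/82 = 0.195122: log2(p) = -2.357552, -p*log2(p) = 0.460010
  p = 13/82 = 0.158537: log2(p) = -2.657112, -p*log2(p) = 0.421250
  p = 13/82 = 0.158537: log2(p) = -2.657112, -p*log2(p) = 0.421250
  p = 14/82 = 0.170732: log2(p) = -2.550197, -p*log2(p) = 0.435400
  p = 11/82 = 0.134146: log2(p) = -2.898120, -p*log2(p) = 0.388772
  p = 15/82 = 0.182927: log2(p) = -2.450661, -p*log2(p) = 0.448292
H = 0.460010 + 0.421250 + 0.421250 + 0.435400 + 0.388772 + 0.448292 = 2.574974

H = 2.575 bits/symbol


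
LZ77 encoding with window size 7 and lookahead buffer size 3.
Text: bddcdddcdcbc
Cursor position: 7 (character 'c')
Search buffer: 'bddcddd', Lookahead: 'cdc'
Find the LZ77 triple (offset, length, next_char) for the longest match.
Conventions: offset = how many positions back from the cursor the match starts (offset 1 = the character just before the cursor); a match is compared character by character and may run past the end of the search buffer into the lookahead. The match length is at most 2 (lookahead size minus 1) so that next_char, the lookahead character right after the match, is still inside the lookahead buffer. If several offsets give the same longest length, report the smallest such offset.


Try each offset into the search buffer:
  offset=1 (pos 6, char 'd'): match length 0
  offset=2 (pos 5, char 'd'): match length 0
  offset=3 (pos 4, char 'd'): match length 0
  offset=4 (pos 3, char 'c'): match length 2
  offset=5 (pos 2, char 'd'): match length 0
  offset=6 (pos 1, char 'd'): match length 0
  offset=7 (pos 0, char 'b'): match length 0
Longest match has length 2 at offset 4.
next_char = character at position 7 + 2 = 9 -> 'c'

Best match: offset=4, length=2 (matching 'cd' starting at position 3)
LZ77 triple: (4, 2, 'c')


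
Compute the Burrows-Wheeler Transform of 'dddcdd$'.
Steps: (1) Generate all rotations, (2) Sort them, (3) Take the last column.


Rotations (sorted):
  0: $dddcdd -> last char: d
  1: cdd$ddd -> last char: d
  2: d$dddcd -> last char: d
  3: dcdd$dd -> last char: d
  4: dd$dddc -> last char: c
  5: ddcdd$d -> last char: d
  6: dddcdd$ -> last char: $


BWT = ddddcd$


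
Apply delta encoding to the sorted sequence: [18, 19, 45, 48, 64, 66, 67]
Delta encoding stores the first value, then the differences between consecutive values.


First value: 18
Deltas:
  19 - 18 = 1
  45 - 19 = 26
  48 - 45 = 3
  64 - 48 = 16
  66 - 64 = 2
  67 - 66 = 1


Delta encoded: [18, 1, 26, 3, 16, 2, 1]


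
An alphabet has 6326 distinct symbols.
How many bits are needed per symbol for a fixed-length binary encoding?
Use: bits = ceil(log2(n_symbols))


log2(6326) = 12.6271
Bracket: 2^12 = 4096 < 6326 <= 2^13 = 8192
So ceil(log2(6326)) = 13

bits = ceil(log2(6326)) = ceil(12.6271) = 13 bits


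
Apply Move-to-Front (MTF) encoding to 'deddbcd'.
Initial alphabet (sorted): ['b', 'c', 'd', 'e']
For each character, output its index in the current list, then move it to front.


MTF encoding:
'd': index 2 in ['b', 'c', 'd', 'e'] -> ['d', 'b', 'c', 'e']
'e': index 3 in ['d', 'b', 'c', 'e'] -> ['e', 'd', 'b', 'c']
'd': index 1 in ['e', 'd', 'b', 'c'] -> ['d', 'e', 'b', 'c']
'd': index 0 in ['d', 'e', 'b', 'c'] -> ['d', 'e', 'b', 'c']
'b': index 2 in ['d', 'e', 'b', 'c'] -> ['b', 'd', 'e', 'c']
'c': index 3 in ['b', 'd', 'e', 'c'] -> ['c', 'b', 'd', 'e']
'd': index 2 in ['c', 'b', 'd', 'e'] -> ['d', 'c', 'b', 'e']


Output: [2, 3, 1, 0, 2, 3, 2]


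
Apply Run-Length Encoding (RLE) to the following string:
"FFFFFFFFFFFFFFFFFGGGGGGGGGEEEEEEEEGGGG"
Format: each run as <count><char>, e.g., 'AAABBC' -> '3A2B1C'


Scanning runs left to right:
  i=0: run of 'F' x 17 -> '17F'
  i=17: run of 'G' x 9 -> '9G'
  i=26: run of 'E' x 8 -> '8E'
  i=34: run of 'G' x 4 -> '4G'

RLE = 17F9G8E4G


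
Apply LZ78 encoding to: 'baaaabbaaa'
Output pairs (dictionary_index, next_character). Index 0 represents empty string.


LZ78 encoding steps:
Dictionary: {0: ''}
Step 1: w='' (idx 0), next='b' -> output (0, 'b'), add 'b' as idx 1
Step 2: w='' (idx 0), next='a' -> output (0, 'a'), add 'a' as idx 2
Step 3: w='a' (idx 2), next='a' -> output (2, 'a'), add 'aa' as idx 3
Step 4: w='a' (idx 2), next='b' -> output (2, 'b'), add 'ab' as idx 4
Step 5: w='b' (idx 1), next='a' -> output (1, 'a'), add 'ba' as idx 5
Step 6: w='aa' (idx 3), end of input -> output (3, '')


Encoded: [(0, 'b'), (0, 'a'), (2, 'a'), (2, 'b'), (1, 'a'), (3, '')]


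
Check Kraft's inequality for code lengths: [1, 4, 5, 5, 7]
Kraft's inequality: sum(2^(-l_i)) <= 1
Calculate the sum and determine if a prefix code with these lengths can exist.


Sum = 2^(-1) + 2^(-4) + 2^(-5) + 2^(-5) + 2^(-7)
    = 0.5 + 0.0625 + 0.03125 + 0.03125 + 0.0078125
    = 81/128 = 0.6328125
Since 0.6328125 <= 1, Kraft's inequality IS satisfied.
A prefix code with these lengths CAN exist.

Kraft sum = 0.6328125. Satisfied.


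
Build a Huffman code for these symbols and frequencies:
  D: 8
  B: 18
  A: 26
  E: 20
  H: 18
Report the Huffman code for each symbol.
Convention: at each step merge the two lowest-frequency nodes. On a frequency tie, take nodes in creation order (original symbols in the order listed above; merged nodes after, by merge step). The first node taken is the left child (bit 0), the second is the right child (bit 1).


Huffman tree construction:
Step 1: Merge D(8) + B(18) = 26
Step 2: Merge H(18) + E(20) = 38
Step 3: Merge A(26) + (D+B)(26) = 52
Step 4: Merge (H+E)(38) + (A+(D+B))(52) = 90
Read each symbol's code off the tree from the root (left child = 0, right child = 1).

Codes:
  D: 110 (length 3)
  B: 111 (length 3)
  A: 10 (length 2)
  E: 01 (length 2)
  H: 00 (length 2)
Average code length: 206/90 = 2.2889 bits/symbol


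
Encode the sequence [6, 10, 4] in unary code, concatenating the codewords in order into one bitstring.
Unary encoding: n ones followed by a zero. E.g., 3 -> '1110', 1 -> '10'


Encode each number as n ones followed by a terminating 0:
  6 -> 1111110 (7 bits)
  10 -> 11111111110 (11 bits)
  4 -> 11110 (5 bits)
Total length = 7 + 11 + 5 = 23 bits.

Unary([6, 10, 4]) = 11111101111111111011110 (23 bits)


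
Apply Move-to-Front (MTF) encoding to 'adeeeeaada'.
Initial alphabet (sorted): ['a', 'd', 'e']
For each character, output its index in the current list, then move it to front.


MTF encoding:
'a': index 0 in ['a', 'd', 'e'] -> ['a', 'd', 'e']
'd': index 1 in ['a', 'd', 'e'] -> ['d', 'a', 'e']
'e': index 2 in ['d', 'a', 'e'] -> ['e', 'd', 'a']
'e': index 0 in ['e', 'd', 'a'] -> ['e', 'd', 'a']
'e': index 0 in ['e', 'd', 'a'] -> ['e', 'd', 'a']
'e': index 0 in ['e', 'd', 'a'] -> ['e', 'd', 'a']
'a': index 2 in ['e', 'd', 'a'] -> ['a', 'e', 'd']
'a': index 0 in ['a', 'e', 'd'] -> ['a', 'e', 'd']
'd': index 2 in ['a', 'e', 'd'] -> ['d', 'a', 'e']
'a': index 1 in ['d', 'a', 'e'] -> ['a', 'd', 'e']


Output: [0, 1, 2, 0, 0, 0, 2, 0, 2, 1]


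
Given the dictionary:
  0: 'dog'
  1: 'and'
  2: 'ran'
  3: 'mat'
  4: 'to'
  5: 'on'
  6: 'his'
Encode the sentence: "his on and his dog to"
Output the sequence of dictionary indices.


Look up each word in the dictionary:
  'his' -> 6
  'on' -> 5
  'and' -> 1
  'his' -> 6
  'dog' -> 0
  'to' -> 4

Encoded: [6, 5, 1, 6, 0, 4]


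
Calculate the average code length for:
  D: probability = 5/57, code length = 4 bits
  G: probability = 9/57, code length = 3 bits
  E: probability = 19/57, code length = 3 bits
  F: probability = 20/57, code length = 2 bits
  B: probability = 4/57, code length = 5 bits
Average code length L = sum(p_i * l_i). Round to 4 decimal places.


Weighted contributions p_i * l_i:
  D: (5/57) * 4 = 20/57
  G: (9/57) * 3 = 27/57
  E: (19/57) * 3 = 57/57
  F: (20/57) * 2 = 40/57
  B: (4/57) * 5 = 20/57
Sum = (20 + 27 + 57 + 40 + 20)/57 = 164/57

L = 164/57 = 2.8772 bits/symbol


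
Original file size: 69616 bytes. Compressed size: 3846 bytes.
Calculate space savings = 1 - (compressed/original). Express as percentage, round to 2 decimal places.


ratio = compressed/original = 3846/69616 = 0.055246
savings = 1 - ratio = 1 - 0.055246 = 0.944754
as a percentage: 0.944754 * 100 = 94.48%

Space savings = 1 - 3846/69616 = 94.48%


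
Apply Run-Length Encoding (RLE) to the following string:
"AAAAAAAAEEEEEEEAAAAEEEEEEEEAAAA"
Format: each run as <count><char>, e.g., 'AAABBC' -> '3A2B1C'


Scanning runs left to right:
  i=0: run of 'A' x 8 -> '8A'
  i=8: run of 'E' x 7 -> '7E'
  i=15: run of 'A' x 4 -> '4A'
  i=19: run of 'E' x 8 -> '8E'
  i=27: run of 'A' x 4 -> '4A'

RLE = 8A7E4A8E4A


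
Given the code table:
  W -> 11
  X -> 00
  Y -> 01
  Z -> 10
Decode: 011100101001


Decoding:
01 -> Y
11 -> W
00 -> X
10 -> Z
10 -> Z
01 -> Y


Result: YWXZZY


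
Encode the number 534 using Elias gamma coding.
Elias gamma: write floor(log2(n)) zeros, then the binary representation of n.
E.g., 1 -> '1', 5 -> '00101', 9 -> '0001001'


num_bits = floor(log2(534)) + 1 = 10
leading_zeros = num_bits - 1 = 9
binary(534) = 1000010110

Elias gamma(534) = '000000000' + '1000010110' = 0000000001000010110 (19 bits)


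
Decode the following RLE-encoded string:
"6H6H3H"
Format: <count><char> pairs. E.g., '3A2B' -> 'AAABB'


Expanding each <count><char> pair:
  6H -> 'HHHHHH'
  6H -> 'HHHHHH'
  3H -> 'HHH'

Decoded = HHHHHHHHHHHHHHH


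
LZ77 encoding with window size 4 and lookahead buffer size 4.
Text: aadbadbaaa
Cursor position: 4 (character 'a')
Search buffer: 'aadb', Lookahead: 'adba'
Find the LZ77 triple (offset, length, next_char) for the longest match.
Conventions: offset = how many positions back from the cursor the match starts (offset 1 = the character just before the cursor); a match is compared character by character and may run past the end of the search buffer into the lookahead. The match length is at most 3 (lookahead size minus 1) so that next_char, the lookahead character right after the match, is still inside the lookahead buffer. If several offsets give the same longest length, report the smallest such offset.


Try each offset into the search buffer:
  offset=1 (pos 3, char 'b'): match length 0
  offset=2 (pos 2, char 'd'): match length 0
  offset=3 (pos 1, char 'a'): match length 3
  offset=4 (pos 0, char 'a'): match length 1
Longest match has length 3 at offset 3.
next_char = character at position 4 + 3 = 7 -> 'a'

Best match: offset=3, length=3 (matching 'adb' starting at position 1)
LZ77 triple: (3, 3, 'a')


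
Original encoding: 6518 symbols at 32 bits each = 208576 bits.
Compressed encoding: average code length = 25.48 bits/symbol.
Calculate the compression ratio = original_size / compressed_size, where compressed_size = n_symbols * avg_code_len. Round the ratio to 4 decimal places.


original_size = n_symbols * orig_bits = 6518 * 32 = 208576 bits
compressed_size = n_symbols * avg_code_len = 6518 * 25.48 = 166078.64 bits
ratio = original_size / compressed_size = 208576 / 166078.64 = 1.2559

Compression ratio = 1.2559


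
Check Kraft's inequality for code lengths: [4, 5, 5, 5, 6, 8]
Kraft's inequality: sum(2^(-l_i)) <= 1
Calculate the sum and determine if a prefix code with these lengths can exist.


Sum = 2^(-4) + 2^(-5) + 2^(-5) + 2^(-5) + 2^(-6) + 2^(-8)
    = 0.0625 + 0.03125 + 0.03125 + 0.03125 + 0.015625 + 0.00390625
    = 45/256 = 0.17578125
Since 0.17578125 <= 1, Kraft's inequality IS satisfied.
A prefix code with these lengths CAN exist.

Kraft sum = 0.17578125. Satisfied.


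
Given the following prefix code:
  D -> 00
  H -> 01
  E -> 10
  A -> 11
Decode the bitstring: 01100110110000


Decoding step by step:
Bits 01 -> H
Bits 10 -> E
Bits 01 -> H
Bits 10 -> E
Bits 11 -> A
Bits 00 -> D
Bits 00 -> D


Decoded message: HEHEADD


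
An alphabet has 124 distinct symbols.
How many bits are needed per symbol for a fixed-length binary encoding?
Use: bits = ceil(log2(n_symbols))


log2(124) = 6.9542
Bracket: 2^6 = 64 < 124 <= 2^7 = 128
So ceil(log2(124)) = 7

bits = ceil(log2(124)) = ceil(6.9542) = 7 bits


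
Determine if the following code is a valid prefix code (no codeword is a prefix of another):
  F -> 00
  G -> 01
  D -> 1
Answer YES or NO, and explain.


Checking each pair (does one codeword prefix another?):
  F='00' vs G='01': no prefix
  F='00' vs D='1': no prefix
  G='01' vs F='00': no prefix
  G='01' vs D='1': no prefix
  D='1' vs F='00': no prefix
  D='1' vs G='01': no prefix
No violation found over all pairs.

YES -- this is a valid prefix code. No codeword is a prefix of any other codeword.


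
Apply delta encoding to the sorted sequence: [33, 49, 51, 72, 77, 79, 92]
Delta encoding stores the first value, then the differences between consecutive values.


First value: 33
Deltas:
  49 - 33 = 16
  51 - 49 = 2
  72 - 51 = 21
  77 - 72 = 5
  79 - 77 = 2
  92 - 79 = 13


Delta encoded: [33, 16, 2, 21, 5, 2, 13]


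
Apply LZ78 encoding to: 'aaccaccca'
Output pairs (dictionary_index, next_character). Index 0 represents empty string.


LZ78 encoding steps:
Dictionary: {0: ''}
Step 1: w='' (idx 0), next='a' -> output (0, 'a'), add 'a' as idx 1
Step 2: w='a' (idx 1), next='c' -> output (1, 'c'), add 'ac' as idx 2
Step 3: w='' (idx 0), next='c' -> output (0, 'c'), add 'c' as idx 3
Step 4: w='ac' (idx 2), next='c' -> output (2, 'c'), add 'acc' as idx 4
Step 5: w='c' (idx 3), next='a' -> output (3, 'a'), add 'ca' as idx 5


Encoded: [(0, 'a'), (1, 'c'), (0, 'c'), (2, 'c'), (3, 'a')]


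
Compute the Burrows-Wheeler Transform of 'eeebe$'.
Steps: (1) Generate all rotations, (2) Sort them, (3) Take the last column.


Rotations (sorted):
  0: $eeebe -> last char: e
  1: be$eee -> last char: e
  2: e$eeeb -> last char: b
  3: ebe$ee -> last char: e
  4: eebe$e -> last char: e
  5: eeebe$ -> last char: $


BWT = eebee$


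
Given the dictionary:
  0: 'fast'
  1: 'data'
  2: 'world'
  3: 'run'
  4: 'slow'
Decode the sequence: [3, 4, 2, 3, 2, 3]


Look up each index in the dictionary:
  3 -> 'run'
  4 -> 'slow'
  2 -> 'world'
  3 -> 'run'
  2 -> 'world'
  3 -> 'run'

Decoded: "run slow world run world run"


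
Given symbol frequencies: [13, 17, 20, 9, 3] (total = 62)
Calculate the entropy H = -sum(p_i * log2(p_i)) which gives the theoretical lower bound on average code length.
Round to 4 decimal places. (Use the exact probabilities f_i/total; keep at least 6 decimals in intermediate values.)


Per-symbol terms -p_i * log2(p_i) with p_i = f_i/62:
  p = 13/62 = 0.209677: log2(p) = -2.253757, -p*log2(p) = 0.472562
  p = 17/62 = 0.274194: log2(p) = -1.866733, -p*log2(p) = 0.511846
  p = 20/62 = 0.322581: log2(p) = -1.632268, -p*log2(p) = 0.526538
  p = 9/62 = 0.145161: log2(p) = -2.784271, -p*log2(p) = 0.404168
  p = 3/62 = 0.048387: log2(p) = -4.369234, -p*log2(p) = 0.211415
H = 0.472562 + 0.511846 + 0.526538 + 0.404168 + 0.211415 = 2.126529

H = 2.1265 bits/symbol


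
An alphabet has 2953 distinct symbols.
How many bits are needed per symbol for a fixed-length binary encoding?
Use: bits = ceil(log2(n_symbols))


log2(2953) = 11.528
Bracket: 2^11 = 2048 < 2953 <= 2^12 = 4096
So ceil(log2(2953)) = 12

bits = ceil(log2(2953)) = ceil(11.528) = 12 bits


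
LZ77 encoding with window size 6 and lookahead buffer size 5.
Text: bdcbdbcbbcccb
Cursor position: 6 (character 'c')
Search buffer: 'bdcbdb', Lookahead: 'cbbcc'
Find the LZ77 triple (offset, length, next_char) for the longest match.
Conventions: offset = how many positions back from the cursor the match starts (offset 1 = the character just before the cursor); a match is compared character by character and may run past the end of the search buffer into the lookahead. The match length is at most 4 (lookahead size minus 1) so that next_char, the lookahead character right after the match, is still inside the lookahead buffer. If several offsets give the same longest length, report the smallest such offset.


Try each offset into the search buffer:
  offset=1 (pos 5, char 'b'): match length 0
  offset=2 (pos 4, char 'd'): match length 0
  offset=3 (pos 3, char 'b'): match length 0
  offset=4 (pos 2, char 'c'): match length 2
  offset=5 (pos 1, char 'd'): match length 0
  offset=6 (pos 0, char 'b'): match length 0
Longest match has length 2 at offset 4.
next_char = character at position 6 + 2 = 8 -> 'b'

Best match: offset=4, length=2 (matching 'cb' starting at position 2)
LZ77 triple: (4, 2, 'b')


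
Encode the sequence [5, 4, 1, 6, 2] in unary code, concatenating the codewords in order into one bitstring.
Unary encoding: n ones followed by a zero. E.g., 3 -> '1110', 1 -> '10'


Encode each number as n ones followed by a terminating 0:
  5 -> 111110 (6 bits)
  4 -> 11110 (5 bits)
  1 -> 10 (2 bits)
  6 -> 1111110 (7 bits)
  2 -> 110 (3 bits)
Total length = 6 + 5 + 2 + 7 + 3 = 23 bits.

Unary([5, 4, 1, 6, 2]) = 11111011110101111110110 (23 bits)
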